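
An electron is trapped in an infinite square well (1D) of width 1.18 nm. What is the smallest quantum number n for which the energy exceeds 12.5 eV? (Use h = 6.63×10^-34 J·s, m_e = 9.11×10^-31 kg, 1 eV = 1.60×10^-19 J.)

n = 7

E_1 = h²/(8m_eL²) = 4.332×10^-20 J = 0.2707 eV.
Need n² > 12.5/0.2707 = 46.18, i.e. n > 6.796.
The smallest integer satisfying this is n = 7.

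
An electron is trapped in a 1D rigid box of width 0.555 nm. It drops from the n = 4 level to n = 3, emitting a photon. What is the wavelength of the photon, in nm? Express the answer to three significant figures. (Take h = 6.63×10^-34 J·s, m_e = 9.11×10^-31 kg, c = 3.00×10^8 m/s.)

λ = 145 nm

E_1 = h²/(8m_eL²) = 1.958×10^-19 J, so ΔE = (4² − 3²)E_1 = 1.371×10^-18 J.
λ = hc/ΔE = (6.63×10^-34·3.00×10^8)/1.371×10^-18 = 1.45×10^-7 m = 145 nm.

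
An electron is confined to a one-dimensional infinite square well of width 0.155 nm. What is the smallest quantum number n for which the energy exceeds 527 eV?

E_1 = h²/(8m_eL²) = 2.508×10^-18 J = 15.66 eV.
Need n² > 527/15.66 = 33.65, i.e. n > 5.801.
The smallest integer satisfying this is n = 6.

n = 6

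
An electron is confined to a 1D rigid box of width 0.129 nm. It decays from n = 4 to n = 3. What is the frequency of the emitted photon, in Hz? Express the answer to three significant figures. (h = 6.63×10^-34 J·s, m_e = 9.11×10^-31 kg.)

E_1 = h²/(8m_eL²) = 3.624×10^-18 J and ΔE = (4² − 3²)E_1 = 2.537×10^-17 J.
f = ΔE/h = 2.537×10^-17/6.63×10^-34 = 3.83×10^16 Hz.

f = 3.83×10^16 Hz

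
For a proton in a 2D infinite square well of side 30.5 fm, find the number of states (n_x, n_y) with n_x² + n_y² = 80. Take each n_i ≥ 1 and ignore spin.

The level has n_x² + n_y² = 80. The ordered positive-integer solutions are (4, 8), (8, 4).
That gives 2 states.

degeneracy = 2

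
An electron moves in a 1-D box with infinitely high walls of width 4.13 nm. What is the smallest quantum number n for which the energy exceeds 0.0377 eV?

n = 2

E_1 = h²/(8m_eL²) = 3.532×10^-21 J = 0.02205 eV.
Need n² > 0.0377/0.02205 = 1.710, i.e. n > 1.308.
The smallest integer satisfying this is n = 2.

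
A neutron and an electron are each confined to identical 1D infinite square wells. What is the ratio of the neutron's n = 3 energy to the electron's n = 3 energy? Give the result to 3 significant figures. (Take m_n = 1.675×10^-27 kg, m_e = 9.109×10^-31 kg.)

5.44×10^-4

E_n ∝ 1/m at fixed n and L, so the ratio is m_e/m_n = 9.109×10^-31/1.675×10^-27 = 5.44×10^-4.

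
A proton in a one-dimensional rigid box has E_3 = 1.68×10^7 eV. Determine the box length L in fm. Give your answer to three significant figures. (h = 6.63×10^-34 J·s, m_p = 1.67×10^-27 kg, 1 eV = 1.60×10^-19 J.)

L = 10.5 fm

From E_n = n²h²/(8m_pL²), L = n·h/√(8m_pE_n).
E_3 = 1.68×10^7 eV = 2.688×10^-12 J, so L = 3·6.63×10^-34/√(8·1.67×10^-27·2.688×10^-12) = 1.05×10^-14 m = 10.5 fm.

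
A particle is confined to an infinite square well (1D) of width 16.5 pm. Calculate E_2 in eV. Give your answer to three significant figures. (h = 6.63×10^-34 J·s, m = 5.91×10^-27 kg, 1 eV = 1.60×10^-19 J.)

For an infinite well E_n = n²h²/(8mL²), so E_1 = h²/(8mL²) = (6.63×10^-34)²/(8·5.91×10^-27·(1.65×10^-11 m)²) = 3.415×10^-20 J.
Then E_2 = 2²·E_1 = 4·3.415×10^-20 J = 1.366×10^-19 J.
Converting, E_2 = 1.366×10^-19 J / (1.60×10^-19 J/eV) = 0.854 eV.

E_2 = 0.854 eV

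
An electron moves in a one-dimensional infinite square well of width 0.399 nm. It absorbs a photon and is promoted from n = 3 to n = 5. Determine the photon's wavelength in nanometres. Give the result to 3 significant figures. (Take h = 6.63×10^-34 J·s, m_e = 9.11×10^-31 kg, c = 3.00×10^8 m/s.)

E_1 = h²/(8m_eL²) = 3.789×10^-19 J, so ΔE = (5² − 3²)E_1 = 6.062×10^-18 J.
λ = hc/ΔE = (6.63×10^-34·3.00×10^8)/6.062×10^-18 = 3.28×10^-8 m = 32.8 nm.

λ = 32.8 nm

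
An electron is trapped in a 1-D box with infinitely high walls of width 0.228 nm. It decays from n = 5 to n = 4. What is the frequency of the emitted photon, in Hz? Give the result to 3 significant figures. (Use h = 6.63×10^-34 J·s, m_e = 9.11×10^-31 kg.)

f = 1.57×10^16 Hz

E_1 = h²/(8m_eL²) = 1.160×10^-18 J and ΔE = (5² − 4²)E_1 = 1.044×10^-17 J.
f = ΔE/h = 1.044×10^-17/6.63×10^-34 = 1.57×10^16 Hz.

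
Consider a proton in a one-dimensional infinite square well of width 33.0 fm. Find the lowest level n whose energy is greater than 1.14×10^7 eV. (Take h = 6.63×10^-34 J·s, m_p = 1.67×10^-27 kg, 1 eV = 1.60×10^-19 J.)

n = 8

E_1 = h²/(8m_pL²) = 3.021×10^-14 J = 1.888×10^5 eV.
Need n² > 1.14×10^7/1.888×10^5 = 60.38, i.e. n > 7.770.
The smallest integer satisfying this is n = 8.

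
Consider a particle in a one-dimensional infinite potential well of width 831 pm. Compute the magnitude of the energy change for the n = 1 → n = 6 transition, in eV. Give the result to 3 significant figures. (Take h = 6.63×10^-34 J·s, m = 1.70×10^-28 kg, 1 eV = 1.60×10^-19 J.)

|ΔE| = 0.102 eV

E_1 = h²/(8mL²) = 4.680×10^-22 J.
|ΔE| = |1² − 6²|·E_1 = 35·4.680×10^-22 J = 1.638×10^-20 J = 0.102 eV.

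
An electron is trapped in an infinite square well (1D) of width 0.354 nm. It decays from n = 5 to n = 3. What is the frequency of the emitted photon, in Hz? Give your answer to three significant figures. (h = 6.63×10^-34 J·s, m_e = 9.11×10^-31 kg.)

E_1 = h²/(8m_eL²) = 4.813×10^-19 J and ΔE = (5² − 3²)E_1 = 7.701×10^-18 J.
f = ΔE/h = 7.701×10^-18/6.63×10^-34 = 1.16×10^16 Hz.

f = 1.16×10^16 Hz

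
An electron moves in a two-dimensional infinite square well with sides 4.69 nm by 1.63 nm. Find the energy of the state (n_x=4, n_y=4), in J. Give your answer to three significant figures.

E = 4.07×10^-19 J

For a 2D rectangular well E = (h²/8m_e)·Σ n_i²/L_i² = (6.626×10^-34)²/(8·9.109×10^-31) · [4²/(4.69 nm)² + 4²/(1.63 nm)²].
Evaluating gives E = 4.07×10^-19 J.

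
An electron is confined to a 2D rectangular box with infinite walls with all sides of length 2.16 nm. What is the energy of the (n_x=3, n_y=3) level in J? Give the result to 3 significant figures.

E = 2.32×10^-19 J

For a 2D rectangular well E = (h²/8m_e)·Σ n_i²/L_i² = (6.626×10^-34)²/(8·9.109×10^-31) · [3²/(2.16 nm)² + 3²/(2.16 nm)²].
Evaluating gives E = 2.32×10^-19 J.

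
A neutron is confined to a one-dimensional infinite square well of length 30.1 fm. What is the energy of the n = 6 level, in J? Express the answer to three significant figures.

E_6 = 1.30×10^-12 J

For an infinite well E_n = n²h²/(8m_nL²), so E_1 = h²/(8m_nL²) = (6.626×10^-34)²/(8·1.675×10^-27·(3.01×10^-14 m)²) = 3.616×10^-14 J.
Then E_6 = 6²·E_1 = 36·3.616×10^-14 J = 1.30×10^-12 J.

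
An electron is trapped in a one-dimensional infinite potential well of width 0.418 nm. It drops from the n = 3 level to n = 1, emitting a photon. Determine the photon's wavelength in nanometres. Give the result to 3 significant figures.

E_1 = h²/(8m_eL²) = 3.448×10^-19 J, so ΔE = (3² − 1²)E_1 = 2.758×10^-18 J.
λ = hc/ΔE = (6.626×10^-34·2.998×10^8)/2.758×10^-18 = 7.20×10^-8 m = 72.0 nm.

λ = 72.0 nm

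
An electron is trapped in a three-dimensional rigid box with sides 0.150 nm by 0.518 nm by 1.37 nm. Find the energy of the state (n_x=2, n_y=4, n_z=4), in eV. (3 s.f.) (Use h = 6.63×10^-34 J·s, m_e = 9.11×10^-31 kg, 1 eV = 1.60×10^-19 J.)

For a 3D rectangular well E = (h²/8m_e)·Σ n_i²/L_i² = (6.63×10^-34)²/(8·9.11×10^-31) · [2²/(0.150 nm)² + 4²/(0.518 nm)² + 4²/(1.37 nm)²].
Evaluating gives E = 1.483×10^-17 J = 92.7 eV.

E = 92.7 eV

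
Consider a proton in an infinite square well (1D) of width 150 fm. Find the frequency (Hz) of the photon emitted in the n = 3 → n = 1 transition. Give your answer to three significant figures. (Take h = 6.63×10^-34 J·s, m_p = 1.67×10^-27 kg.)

f = 1.76×10^19 Hz

E_1 = h²/(8m_pL²) = 1.462×10^-15 J and ΔE = (3² − 1²)E_1 = 1.170×10^-14 J.
f = ΔE/h = 1.170×10^-14/6.63×10^-34 = 1.76×10^19 Hz.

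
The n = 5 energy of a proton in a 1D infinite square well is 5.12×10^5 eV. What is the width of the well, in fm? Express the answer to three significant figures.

L = 100 fm

From E_n = n²h²/(8m_pL²), L = n·h/√(8m_pE_n).
E_5 = 5.12×10^5 eV = 8.202×10^-14 J, so L = 5·6.626×10^-34/√(8·1.673×10^-27·8.202×10^-14) = 1.00×10^-13 m = 100 fm.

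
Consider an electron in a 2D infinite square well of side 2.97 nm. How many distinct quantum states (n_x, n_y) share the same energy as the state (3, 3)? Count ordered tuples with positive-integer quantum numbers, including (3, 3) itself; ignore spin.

The level has n_x² + n_y² = 18. The ordered positive-integer solutions are (3, 3).
That gives 1 state.

degeneracy = 1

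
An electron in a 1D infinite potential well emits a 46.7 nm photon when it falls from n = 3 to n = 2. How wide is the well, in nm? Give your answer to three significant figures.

L = 0.266 nm

The photon carries ΔE = hc/λ = 6.626×10^-34·2.998×10^8/4.67×10^-8 m = 4.254×10^-18 J.
Since ΔE = (3² − 2²)E_1, E_1 = 8.508×10^-19 J, and L = h/√(8m_eE_1) = 2.66×10^-10 m = 0.266 nm.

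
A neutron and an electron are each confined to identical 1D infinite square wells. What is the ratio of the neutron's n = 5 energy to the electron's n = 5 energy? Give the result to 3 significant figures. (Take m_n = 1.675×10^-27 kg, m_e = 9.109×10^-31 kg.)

E_n ∝ 1/m at fixed n and L, so the ratio is m_e/m_n = 9.109×10^-31/1.675×10^-27 = 5.44×10^-4.

5.44×10^-4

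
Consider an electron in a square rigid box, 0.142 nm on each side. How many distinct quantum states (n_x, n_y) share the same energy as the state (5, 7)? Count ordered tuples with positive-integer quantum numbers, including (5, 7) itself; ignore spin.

The level has n_x² + n_y² = 74. The ordered positive-integer solutions are (5, 7), (7, 5).
That gives 2 states.

degeneracy = 2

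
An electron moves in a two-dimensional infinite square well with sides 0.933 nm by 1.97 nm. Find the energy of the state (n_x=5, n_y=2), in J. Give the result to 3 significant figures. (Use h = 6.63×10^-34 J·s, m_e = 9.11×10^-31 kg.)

E = 1.79×10^-18 J

For a 2D rectangular well E = (h²/8m_e)·Σ n_i²/L_i² = (6.63×10^-34)²/(8·9.11×10^-31) · [5²/(0.933 nm)² + 2²/(1.97 nm)²].
Evaluating gives E = 1.79×10^-18 J.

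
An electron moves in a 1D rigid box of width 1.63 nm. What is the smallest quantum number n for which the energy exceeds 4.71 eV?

E_1 = h²/(8m_eL²) = 2.268×10^-20 J = 0.1416 eV.
Need n² > 4.71/0.1416 = 33.26, i.e. n > 5.767.
The smallest integer satisfying this is n = 6.

n = 6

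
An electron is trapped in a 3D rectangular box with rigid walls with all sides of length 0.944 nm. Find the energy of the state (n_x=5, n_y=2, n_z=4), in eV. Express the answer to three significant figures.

E = 19.0 eV

For a 3D rectangular well E = (h²/8m_e)·Σ n_i²/L_i² = (6.626×10^-34)²/(8·9.109×10^-31) · [5²/(0.944 nm)² + 2²/(0.944 nm)² + 4²/(0.944 nm)²].
Evaluating gives E = 3.042×10^-18 J = 19.0 eV.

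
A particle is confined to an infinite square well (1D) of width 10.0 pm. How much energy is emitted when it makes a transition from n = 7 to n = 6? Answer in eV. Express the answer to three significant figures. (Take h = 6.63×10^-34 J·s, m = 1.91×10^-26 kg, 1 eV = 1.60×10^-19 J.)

E_1 = h²/(8mL²) = 2.877×10^-20 J.
|ΔE| = |7² − 6²|·E_1 = 13·2.877×10^-20 J = 3.740×10^-19 J = 2.34 eV.

|ΔE| = 2.34 eV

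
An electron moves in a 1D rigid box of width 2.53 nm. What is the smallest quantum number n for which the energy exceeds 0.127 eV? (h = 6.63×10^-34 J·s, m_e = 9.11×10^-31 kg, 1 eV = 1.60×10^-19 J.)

E_1 = h²/(8m_eL²) = 9.423×10^-21 J = 0.05889 eV.
Need n² > 0.127/0.05889 = 2.157, i.e. n > 1.469.
The smallest integer satisfying this is n = 2.

n = 2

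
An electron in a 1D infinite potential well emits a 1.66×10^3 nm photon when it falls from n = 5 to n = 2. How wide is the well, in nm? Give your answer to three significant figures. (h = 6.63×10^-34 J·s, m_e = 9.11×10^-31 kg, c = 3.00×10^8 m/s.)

L = 3.25 nm

The photon carries ΔE = hc/λ = 6.63×10^-34·3.00×10^8/1.66×10^-6 m = 1.198×10^-19 J.
Since ΔE = (5² − 2²)E_1, E_1 = 5.705×10^-21 J, and L = h/√(8m_eE_1) = 3.25×10^-9 m = 3.25 nm.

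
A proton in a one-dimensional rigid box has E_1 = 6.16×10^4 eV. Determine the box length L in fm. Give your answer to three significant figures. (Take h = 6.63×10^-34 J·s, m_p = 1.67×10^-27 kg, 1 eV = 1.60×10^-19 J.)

From E_n = n²h²/(8m_pL²), L = n·h/√(8m_pE_n).
E_1 = 6.16×10^4 eV = 9.856×10^-15 J, so L = 1·6.63×10^-34/√(8·1.67×10^-27·9.856×10^-15) = 5.78×10^-14 m = 57.8 fm.

L = 57.8 fm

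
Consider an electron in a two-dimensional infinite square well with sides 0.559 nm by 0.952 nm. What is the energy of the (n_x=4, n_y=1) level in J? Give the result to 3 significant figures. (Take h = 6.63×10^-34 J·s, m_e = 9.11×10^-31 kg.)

E = 3.15×10^-18 J

For a 2D rectangular well E = (h²/8m_e)·Σ n_i²/L_i² = (6.63×10^-34)²/(8·9.11×10^-31) · [4²/(0.559 nm)² + 1²/(0.952 nm)²].
Evaluating gives E = 3.15×10^-18 J.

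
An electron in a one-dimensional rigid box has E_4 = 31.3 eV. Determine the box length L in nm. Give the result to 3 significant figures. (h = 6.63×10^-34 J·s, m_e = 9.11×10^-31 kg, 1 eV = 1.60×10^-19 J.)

L = 0.439 nm

From E_n = n²h²/(8m_eL²), L = n·h/√(8m_eE_n).
E_4 = 31.3 eV = 5.008×10^-18 J, so L = 4·6.63×10^-34/√(8·9.11×10^-31·5.008×10^-18) = 4.39×10^-10 m = 0.439 nm.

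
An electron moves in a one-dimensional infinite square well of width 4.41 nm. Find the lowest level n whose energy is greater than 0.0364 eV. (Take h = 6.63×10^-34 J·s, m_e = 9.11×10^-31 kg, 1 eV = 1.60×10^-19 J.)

n = 2

E_1 = h²/(8m_eL²) = 3.101×10^-21 J = 0.01938 eV.
Need n² > 0.0364/0.01938 = 1.878, i.e. n > 1.370.
The smallest integer satisfying this is n = 2.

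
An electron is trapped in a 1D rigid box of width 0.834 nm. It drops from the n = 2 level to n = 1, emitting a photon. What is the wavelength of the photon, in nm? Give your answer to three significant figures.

E_1 = h²/(8m_eL²) = 8.662×10^-20 J, so ΔE = (2² − 1²)E_1 = 2.599×10^-19 J.
λ = hc/ΔE = (6.626×10^-34·2.998×10^8)/2.599×10^-19 = 7.64×10^-7 m = 764 nm.

λ = 764 nm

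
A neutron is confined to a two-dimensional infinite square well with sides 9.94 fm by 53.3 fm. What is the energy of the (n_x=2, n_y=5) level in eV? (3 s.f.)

E = 1.01×10^7 eV

For a 2D rectangular well E = (h²/8m_n)·Σ n_i²/L_i² = (6.626×10^-34)²/(8·1.675×10^-27) · [2²/(9.94 fm)² + 5²/(53.3 fm)²].
Evaluating gives E = 1.615×10^-12 J = 1.01×10^7 eV.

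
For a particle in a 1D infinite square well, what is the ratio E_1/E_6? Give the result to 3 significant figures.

E_n ∝ n², so E_1/E_6 = 1²/6² = 1/36 = 0.0278.

0.0278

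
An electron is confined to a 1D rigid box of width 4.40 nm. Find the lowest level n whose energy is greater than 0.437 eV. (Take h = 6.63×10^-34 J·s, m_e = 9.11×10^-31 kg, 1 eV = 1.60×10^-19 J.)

n = 5

E_1 = h²/(8m_eL²) = 3.115×10^-21 J = 0.01947 eV.
Need n² > 0.437/0.01947 = 22.44, i.e. n > 4.737.
The smallest integer satisfying this is n = 5.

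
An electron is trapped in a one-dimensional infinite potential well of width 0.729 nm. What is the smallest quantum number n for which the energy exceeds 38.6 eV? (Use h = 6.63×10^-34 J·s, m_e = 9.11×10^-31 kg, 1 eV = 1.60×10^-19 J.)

E_1 = h²/(8m_eL²) = 1.135×10^-19 J = 0.7094 eV.
Need n² > 38.6/0.7094 = 54.41, i.e. n > 7.376.
The smallest integer satisfying this is n = 8.

n = 8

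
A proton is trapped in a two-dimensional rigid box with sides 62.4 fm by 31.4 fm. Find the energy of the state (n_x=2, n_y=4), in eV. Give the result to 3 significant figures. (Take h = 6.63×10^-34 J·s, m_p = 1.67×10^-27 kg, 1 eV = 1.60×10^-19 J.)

For a 2D rectangular well E = (h²/8m_p)·Σ n_i²/L_i² = (6.63×10^-34)²/(8·1.67×10^-27) · [2²/(62.4 fm)² + 4²/(31.4 fm)²].
Evaluating gives E = 5.677×10^-13 J = 3.55×10^6 eV.

E = 3.55×10^6 eV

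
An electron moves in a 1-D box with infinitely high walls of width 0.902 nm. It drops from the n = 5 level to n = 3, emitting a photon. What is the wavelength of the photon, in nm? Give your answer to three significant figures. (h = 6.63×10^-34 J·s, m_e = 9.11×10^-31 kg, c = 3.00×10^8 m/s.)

E_1 = h²/(8m_eL²) = 7.413×10^-20 J, so ΔE = (5² − 3²)E_1 = 1.186×10^-18 J.
λ = hc/ΔE = (6.63×10^-34·3.00×10^8)/1.186×10^-18 = 1.68×10^-7 m = 168 nm.

λ = 168 nm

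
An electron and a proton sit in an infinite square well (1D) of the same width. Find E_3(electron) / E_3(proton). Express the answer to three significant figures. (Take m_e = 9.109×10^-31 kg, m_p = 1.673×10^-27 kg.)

E_n ∝ 1/m at fixed n and L, so the ratio is m_p/m_e = 1.673×10^-27/9.109×10^-31 = 1.84×10^3.

1.84×10^3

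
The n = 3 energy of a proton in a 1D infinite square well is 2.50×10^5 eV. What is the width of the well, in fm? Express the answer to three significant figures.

L = 85.9 fm

From E_n = n²h²/(8m_pL²), L = n·h/√(8m_pE_n).
E_3 = 2.50×10^5 eV = 4.005×10^-14 J, so L = 3·6.626×10^-34/√(8·1.673×10^-27·4.005×10^-14) = 8.59×10^-14 m = 85.9 fm.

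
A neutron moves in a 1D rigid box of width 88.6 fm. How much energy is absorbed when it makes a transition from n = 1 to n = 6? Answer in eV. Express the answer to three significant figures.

|ΔE| = 9.12×10^5 eV

E_1 = h²/(8m_nL²) = 4.174×10^-15 J.
|ΔE| = |1² − 6²|·E_1 = 35·4.174×10^-15 J = 1.461×10^-13 J = 9.12×10^5 eV.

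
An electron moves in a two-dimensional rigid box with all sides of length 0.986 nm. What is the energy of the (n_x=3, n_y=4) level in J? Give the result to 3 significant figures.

For a 2D rectangular well E = (h²/8m_e)·Σ n_i²/L_i² = (6.626×10^-34)²/(8·9.109×10^-31) · [3²/(0.986 nm)² + 4²/(0.986 nm)²].
Evaluating gives E = 1.55×10^-18 J.

E = 1.55×10^-18 J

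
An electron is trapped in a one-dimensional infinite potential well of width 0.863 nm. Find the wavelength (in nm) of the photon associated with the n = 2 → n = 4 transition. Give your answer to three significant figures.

E_1 = h²/(8m_eL²) = 8.089×10^-20 J, so ΔE = (4² − 2²)E_1 = 9.707×10^-19 J.
λ = hc/ΔE = (6.626×10^-34·2.998×10^8)/9.707×10^-19 = 2.05×10^-7 m = 205 nm.

λ = 205 nm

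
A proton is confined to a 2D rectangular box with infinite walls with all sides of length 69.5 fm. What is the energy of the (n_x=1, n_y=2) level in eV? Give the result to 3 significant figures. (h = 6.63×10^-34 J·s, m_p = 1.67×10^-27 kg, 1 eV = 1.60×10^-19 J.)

For a 2D rectangular well E = (h²/8m_p)·Σ n_i²/L_i² = (6.63×10^-34)²/(8·1.67×10^-27) · [1²/(69.5 fm)² + 2²/(69.5 fm)²].
Evaluating gives E = 3.406×10^-14 J = 2.13×10^5 eV.

E = 2.13×10^5 eV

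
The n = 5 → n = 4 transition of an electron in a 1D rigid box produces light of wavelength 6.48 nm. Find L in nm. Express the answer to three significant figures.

L = 0.133 nm

The photon carries ΔE = hc/λ = 6.626×10^-34·2.998×10^8/6.48×10^-9 m = 3.066×10^-17 J.
Since ΔE = (5² − 4²)E_1, E_1 = 3.407×10^-18 J, and L = h/√(8m_eE_1) = 1.33×10^-10 m = 0.133 nm.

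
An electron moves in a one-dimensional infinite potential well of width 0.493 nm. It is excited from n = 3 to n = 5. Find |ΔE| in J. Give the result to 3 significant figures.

E_1 = h²/(8m_eL²) = 2.479×10^-19 J.
|ΔE| = |3² − 5²|·E_1 = 16·2.479×10^-19 J = 3.97×10^-18 J.

|ΔE| = 3.97×10^-18 J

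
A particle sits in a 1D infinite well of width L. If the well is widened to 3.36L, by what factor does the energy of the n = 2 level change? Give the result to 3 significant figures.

0.0886

E_n ∝ 1/L², so the energy scales by 1/3.36² = 0.0886.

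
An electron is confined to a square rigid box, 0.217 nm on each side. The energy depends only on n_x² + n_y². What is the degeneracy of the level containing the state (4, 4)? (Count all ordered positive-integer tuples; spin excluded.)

degeneracy = 1

The level has n_x² + n_y² = 32. The ordered positive-integer solutions are (4, 4).
That gives 1 state.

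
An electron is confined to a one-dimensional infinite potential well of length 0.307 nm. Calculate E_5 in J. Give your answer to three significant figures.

For an infinite well E_n = n²h²/(8m_eL²), so E_1 = h²/(8m_eL²) = (6.626×10^-34)²/(8·9.109×10^-31·(3.07×10^-10 m)²) = 6.392×10^-19 J.
Then E_5 = 5²·E_1 = 25·6.392×10^-19 J = 1.60×10^-17 J.

E_5 = 1.60×10^-17 J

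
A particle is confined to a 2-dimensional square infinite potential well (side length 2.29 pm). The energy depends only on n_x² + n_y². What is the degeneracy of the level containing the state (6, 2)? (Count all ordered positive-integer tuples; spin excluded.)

degeneracy = 2

The level has n_x² + n_y² = 40. The ordered positive-integer solutions are (2, 6), (6, 2).
That gives 2 states.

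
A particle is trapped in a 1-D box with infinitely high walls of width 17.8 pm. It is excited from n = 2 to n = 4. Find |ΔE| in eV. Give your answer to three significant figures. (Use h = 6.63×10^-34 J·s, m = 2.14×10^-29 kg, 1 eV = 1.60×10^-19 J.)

|ΔE| = 608 eV

E_1 = h²/(8mL²) = 8.104×10^-18 J.
|ΔE| = |2² − 4²|·E_1 = 12·8.104×10^-18 J = 9.725×10^-17 J = 608 eV.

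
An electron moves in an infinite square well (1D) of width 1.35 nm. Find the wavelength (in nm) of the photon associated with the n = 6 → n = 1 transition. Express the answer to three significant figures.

E_1 = h²/(8m_eL²) = 3.306×10^-20 J, so ΔE = (6² − 1²)E_1 = 1.157×10^-18 J.
λ = hc/ΔE = (6.626×10^-34·2.998×10^8)/1.157×10^-18 = 1.72×10^-7 m = 172 nm.

λ = 172 nm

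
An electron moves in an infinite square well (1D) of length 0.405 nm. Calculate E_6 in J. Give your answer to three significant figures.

For an infinite well E_n = n²h²/(8m_eL²), so E_1 = h²/(8m_eL²) = (6.626×10^-34)²/(8·9.109×10^-31·(4.05×10^-10 m)²) = 3.673×10^-19 J.
Then E_6 = 6²·E_1 = 36·3.673×10^-19 J = 1.32×10^-17 J.

E_6 = 1.32×10^-17 J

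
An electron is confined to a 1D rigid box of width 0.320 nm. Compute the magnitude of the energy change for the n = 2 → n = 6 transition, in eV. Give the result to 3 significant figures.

|ΔE| = 118 eV

E_1 = h²/(8m_eL²) = 5.884×10^-19 J.
|ΔE| = |2² − 6²|·E_1 = 32·5.884×10^-19 J = 1.883×10^-17 J = 118 eV.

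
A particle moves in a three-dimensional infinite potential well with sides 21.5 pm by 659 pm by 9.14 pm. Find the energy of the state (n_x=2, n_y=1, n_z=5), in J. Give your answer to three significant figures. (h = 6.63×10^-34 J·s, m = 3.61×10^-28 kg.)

For a 3D rectangular well E = (h²/8m)·Σ n_i²/L_i² = (6.63×10^-34)²/(8·3.61×10^-28) · [2²/(21.5 pm)² + 1²/(659 pm)² + 5²/(9.14 pm)²].
Evaluating gives E = 4.69×10^-17 J.

E = 4.69×10^-17 J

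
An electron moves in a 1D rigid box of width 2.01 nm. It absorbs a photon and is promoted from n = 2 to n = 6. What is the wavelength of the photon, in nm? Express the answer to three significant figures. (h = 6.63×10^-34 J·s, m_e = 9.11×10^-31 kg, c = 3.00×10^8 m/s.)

E_1 = h²/(8m_eL²) = 1.493×10^-20 J, so ΔE = (6² − 2²)E_1 = 4.778×10^-19 J.
λ = hc/ΔE = (6.63×10^-34·3.00×10^8)/4.778×10^-19 = 4.16×10^-7 m = 416 nm.

λ = 416 nm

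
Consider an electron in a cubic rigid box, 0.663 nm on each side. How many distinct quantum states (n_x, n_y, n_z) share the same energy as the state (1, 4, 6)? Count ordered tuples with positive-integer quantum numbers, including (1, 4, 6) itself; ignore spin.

The level has n_x² + n_y² + n_z² = 53. The ordered positive-integer solutions are (1, 4, 6), (1, 6, 4), (4, 1, 6), (4, 6, 1), (6, 1, 4), (6, 4, 1).
That gives 6 states.

degeneracy = 6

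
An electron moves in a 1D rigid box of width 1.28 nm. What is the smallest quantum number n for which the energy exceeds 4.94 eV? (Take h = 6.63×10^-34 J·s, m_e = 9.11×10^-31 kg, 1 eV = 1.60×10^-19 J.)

E_1 = h²/(8m_eL²) = 3.681×10^-20 J = 0.2301 eV.
Need n² > 4.94/0.2301 = 21.47, i.e. n > 4.634.
The smallest integer satisfying this is n = 5.

n = 5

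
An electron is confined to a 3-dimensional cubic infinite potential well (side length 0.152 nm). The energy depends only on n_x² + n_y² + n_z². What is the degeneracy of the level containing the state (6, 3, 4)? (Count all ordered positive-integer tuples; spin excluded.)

degeneracy = 6

The level has n_x² + n_y² + n_z² = 61. The ordered positive-integer solutions are (3, 4, 6), (3, 6, 4), (4, 3, 6), (4, 6, 3), (6, 3, 4), (6, 4, 3).
That gives 6 states.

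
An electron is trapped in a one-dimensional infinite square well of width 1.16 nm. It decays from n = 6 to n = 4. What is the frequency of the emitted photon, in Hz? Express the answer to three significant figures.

f = 1.35×10^15 Hz

E_1 = h²/(8m_eL²) = 4.477×10^-20 J and ΔE = (6² − 4²)E_1 = 8.954×10^-19 J.
f = ΔE/h = 8.954×10^-19/6.626×10^-34 = 1.35×10^15 Hz.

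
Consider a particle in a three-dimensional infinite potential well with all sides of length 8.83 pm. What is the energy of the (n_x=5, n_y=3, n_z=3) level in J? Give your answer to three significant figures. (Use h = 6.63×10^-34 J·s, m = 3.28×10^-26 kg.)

E = 9.24×10^-19 J

For a 3D rectangular well E = (h²/8m)·Σ n_i²/L_i² = (6.63×10^-34)²/(8·3.28×10^-26) · [5²/(8.83 pm)² + 3²/(8.83 pm)² + 3²/(8.83 pm)²].
Evaluating gives E = 9.24×10^-19 J.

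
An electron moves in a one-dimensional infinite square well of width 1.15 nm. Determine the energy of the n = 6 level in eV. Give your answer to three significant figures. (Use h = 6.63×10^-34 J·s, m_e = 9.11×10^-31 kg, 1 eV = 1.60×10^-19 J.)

E_6 = 10.3 eV

For an infinite well E_n = n²h²/(8m_eL²), so E_1 = h²/(8m_eL²) = (6.63×10^-34)²/(8·9.11×10^-31·(1.15×10^-9 m)²) = 4.561×10^-20 J.
Then E_6 = 6²·E_1 = 36·4.561×10^-20 J = 1.642×10^-18 J.
Converting, E_6 = 1.642×10^-18 J / (1.60×10^-19 J/eV) = 10.3 eV.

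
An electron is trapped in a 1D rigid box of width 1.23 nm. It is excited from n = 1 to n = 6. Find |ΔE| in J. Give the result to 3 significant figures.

E_1 = h²/(8m_eL²) = 3.982×10^-20 J.
|ΔE| = |1² − 6²|·E_1 = 35·3.982×10^-20 J = 1.39×10^-18 J.

|ΔE| = 1.39×10^-18 J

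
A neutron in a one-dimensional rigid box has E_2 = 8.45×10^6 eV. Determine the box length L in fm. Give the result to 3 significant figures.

From E_n = n²h²/(8m_nL²), L = n·h/√(8m_nE_n).
E_2 = 8.45×10^6 eV = 1.354×10^-12 J, so L = 2·6.626×10^-34/√(8·1.675×10^-27·1.354×10^-12) = 9.84×10^-15 m = 9.84 fm.

L = 9.84 fm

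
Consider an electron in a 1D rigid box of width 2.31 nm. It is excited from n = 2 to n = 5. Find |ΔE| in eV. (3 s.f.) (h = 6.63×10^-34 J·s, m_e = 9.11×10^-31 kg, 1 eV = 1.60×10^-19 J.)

E_1 = h²/(8m_eL²) = 1.130×10^-20 J.
|ΔE| = |2² − 5²|·E_1 = 21·1.130×10^-20 J = 2.373×10^-19 J = 1.48 eV.

|ΔE| = 1.48 eV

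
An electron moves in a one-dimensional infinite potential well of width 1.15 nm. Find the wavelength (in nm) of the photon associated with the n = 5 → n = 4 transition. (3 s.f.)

λ = 485 nm

E_1 = h²/(8m_eL²) = 4.556×10^-20 J, so ΔE = (5² − 4²)E_1 = 4.100×10^-19 J.
λ = hc/ΔE = (6.626×10^-34·2.998×10^8)/4.100×10^-19 = 4.85×10^-7 m = 485 nm.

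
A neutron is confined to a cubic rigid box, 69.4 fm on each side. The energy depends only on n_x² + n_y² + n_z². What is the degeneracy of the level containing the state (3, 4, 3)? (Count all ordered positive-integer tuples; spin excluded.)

The level has n_x² + n_y² + n_z² = 34. The ordered positive-integer solutions are (3, 3, 4), (3, 4, 3), (4, 3, 3).
That gives 3 states.

degeneracy = 3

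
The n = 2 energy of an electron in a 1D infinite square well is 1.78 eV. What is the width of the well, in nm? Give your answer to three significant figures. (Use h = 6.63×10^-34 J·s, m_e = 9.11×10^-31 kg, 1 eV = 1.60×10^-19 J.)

L = 0.920 nm

From E_n = n²h²/(8m_eL²), L = n·h/√(8m_eE_n).
E_2 = 1.78 eV = 2.848×10^-19 J, so L = 2·6.63×10^-34/√(8·9.11×10^-31·2.848×10^-19) = 9.20×10^-10 m = 0.920 nm.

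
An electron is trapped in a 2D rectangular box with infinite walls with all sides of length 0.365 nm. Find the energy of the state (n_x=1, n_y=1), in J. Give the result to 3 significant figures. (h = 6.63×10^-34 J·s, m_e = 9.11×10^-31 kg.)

E = 9.05×10^-19 J

For a 2D rectangular well E = (h²/8m_e)·Σ n_i²/L_i² = (6.63×10^-34)²/(8·9.11×10^-31) · [1²/(0.365 nm)² + 1²/(0.365 nm)²].
Evaluating gives E = 9.05×10^-19 J.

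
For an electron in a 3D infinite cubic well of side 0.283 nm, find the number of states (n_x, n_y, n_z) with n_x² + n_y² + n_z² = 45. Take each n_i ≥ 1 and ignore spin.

The level has n_x² + n_y² + n_z² = 45. The ordered positive-integer solutions are (2, 4, 5), (2, 5, 4), (4, 2, 5), (4, 5, 2), (5, 2, 4), (5, 4, 2).
That gives 6 states.

degeneracy = 6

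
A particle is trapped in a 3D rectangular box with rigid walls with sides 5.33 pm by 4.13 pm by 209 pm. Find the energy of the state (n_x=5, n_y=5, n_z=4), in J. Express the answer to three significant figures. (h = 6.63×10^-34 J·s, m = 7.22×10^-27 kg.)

E = 1.79×10^-17 J

For a 3D rectangular well E = (h²/8m)·Σ n_i²/L_i² = (6.63×10^-34)²/(8·7.22×10^-27) · [5²/(5.33 pm)² + 5²/(4.13 pm)² + 4²/(209 pm)²].
Evaluating gives E = 1.79×10^-17 J.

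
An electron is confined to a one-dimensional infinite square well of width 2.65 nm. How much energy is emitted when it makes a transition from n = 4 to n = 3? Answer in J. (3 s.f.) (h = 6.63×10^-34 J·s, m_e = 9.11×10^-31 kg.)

|ΔE| = 6.01×10^-20 J

E_1 = h²/(8m_eL²) = 8.589×10^-21 J.
|ΔE| = |4² − 3²|·E_1 = 7·8.589×10^-21 J = 6.01×10^-20 J.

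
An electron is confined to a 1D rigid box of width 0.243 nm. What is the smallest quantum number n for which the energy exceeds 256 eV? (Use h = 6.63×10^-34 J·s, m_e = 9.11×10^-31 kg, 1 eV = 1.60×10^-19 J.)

n = 7

E_1 = h²/(8m_eL²) = 1.021×10^-18 J = 6.381 eV.
Need n² > 256/6.381 = 40.12, i.e. n > 6.334.
The smallest integer satisfying this is n = 7.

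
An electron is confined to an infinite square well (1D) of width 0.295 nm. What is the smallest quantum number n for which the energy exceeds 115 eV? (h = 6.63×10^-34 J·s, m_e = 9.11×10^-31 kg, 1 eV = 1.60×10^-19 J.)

E_1 = h²/(8m_eL²) = 6.931×10^-19 J = 4.332 eV.
Need n² > 115/4.332 = 26.55, i.e. n > 5.153.
The smallest integer satisfying this is n = 6.

n = 6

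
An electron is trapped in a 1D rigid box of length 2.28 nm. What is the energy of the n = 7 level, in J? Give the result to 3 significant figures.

For an infinite well E_n = n²h²/(8m_eL²), so E_1 = h²/(8m_eL²) = (6.626×10^-34)²/(8·9.109×10^-31·(2.28×10^-9 m)²) = 1.159×10^-20 J.
Then E_7 = 7²·E_1 = 49·1.159×10^-20 J = 5.68×10^-19 J.

E_7 = 5.68×10^-19 J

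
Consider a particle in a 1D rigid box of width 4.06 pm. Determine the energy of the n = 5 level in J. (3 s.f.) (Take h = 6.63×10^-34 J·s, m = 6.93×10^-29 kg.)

E_5 = 1.20×10^-15 J

For an infinite well E_n = n²h²/(8mL²), so E_1 = h²/(8mL²) = (6.63×10^-34)²/(8·6.93×10^-29·(4.06×10^-12 m)²) = 4.810×10^-17 J.
Then E_5 = 5²·E_1 = 25·4.810×10^-17 J = 1.20×10^-15 J.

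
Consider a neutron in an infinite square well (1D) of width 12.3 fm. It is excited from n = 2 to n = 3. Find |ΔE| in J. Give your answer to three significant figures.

E_1 = h²/(8m_nL²) = 2.166×10^-13 J.
|ΔE| = |2² − 3²|·E_1 = 5·2.166×10^-13 J = 1.08×10^-12 J.

|ΔE| = 1.08×10^-12 J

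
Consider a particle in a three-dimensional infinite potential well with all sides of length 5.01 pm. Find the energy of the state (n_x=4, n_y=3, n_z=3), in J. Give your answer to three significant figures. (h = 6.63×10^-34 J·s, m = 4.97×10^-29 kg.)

For a 3D rectangular well E = (h²/8m)·Σ n_i²/L_i² = (6.63×10^-34)²/(8·4.97×10^-29) · [4²/(5.01 pm)² + 3²/(5.01 pm)² + 3²/(5.01 pm)²].
Evaluating gives E = 1.50×10^-15 J.

E = 1.50×10^-15 J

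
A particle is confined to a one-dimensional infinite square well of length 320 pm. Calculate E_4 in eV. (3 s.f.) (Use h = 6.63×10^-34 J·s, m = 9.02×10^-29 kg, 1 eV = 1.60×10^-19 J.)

For an infinite well E_n = n²h²/(8mL²), so E_1 = h²/(8mL²) = (6.63×10^-34)²/(8·9.02×10^-29·(3.20×10^-10 m)²) = 5.949×10^-21 J.
Then E_4 = 4²·E_1 = 16·5.949×10^-21 J = 9.518×10^-20 J.
Converting, E_4 = 9.518×10^-20 J / (1.60×10^-19 J/eV) = 0.595 eV.

E_4 = 0.595 eV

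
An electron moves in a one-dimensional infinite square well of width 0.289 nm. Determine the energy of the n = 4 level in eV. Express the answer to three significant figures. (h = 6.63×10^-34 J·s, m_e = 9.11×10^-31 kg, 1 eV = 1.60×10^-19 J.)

E_4 = 72.2 eV

For an infinite well E_n = n²h²/(8m_eL²), so E_1 = h²/(8m_eL²) = (6.63×10^-34)²/(8·9.11×10^-31·(2.89×10^-10 m)²) = 7.221×10^-19 J.
Then E_4 = 4²·E_1 = 16·7.221×10^-19 J = 1.155×10^-17 J.
Converting, E_4 = 1.155×10^-17 J / (1.60×10^-19 J/eV) = 72.2 eV.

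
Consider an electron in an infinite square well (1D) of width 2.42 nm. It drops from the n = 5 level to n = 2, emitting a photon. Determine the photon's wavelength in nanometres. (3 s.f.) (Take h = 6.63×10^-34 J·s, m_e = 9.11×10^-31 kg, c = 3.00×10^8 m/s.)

E_1 = h²/(8m_eL²) = 1.030×10^-20 J, so ΔE = (5² − 2²)E_1 = 2.163×10^-19 J.
λ = hc/ΔE = (6.63×10^-34·3.00×10^8)/2.163×10^-19 = 9.20×10^-7 m = 920 nm.

λ = 920 nm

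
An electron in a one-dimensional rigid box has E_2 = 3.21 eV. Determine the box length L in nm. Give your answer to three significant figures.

L = 0.685 nm

From E_n = n²h²/(8m_eL²), L = n·h/√(8m_eE_n).
E_2 = 3.21 eV = 5.142×10^-19 J, so L = 2·6.626×10^-34/√(8·9.109×10^-31·5.142×10^-19) = 6.85×10^-10 m = 0.685 nm.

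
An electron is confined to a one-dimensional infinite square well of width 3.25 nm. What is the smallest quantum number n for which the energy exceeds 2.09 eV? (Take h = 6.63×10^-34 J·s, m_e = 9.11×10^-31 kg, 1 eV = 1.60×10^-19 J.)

n = 8

E_1 = h²/(8m_eL²) = 5.710×10^-21 J = 0.03569 eV.
Need n² > 2.09/0.03569 = 58.56, i.e. n > 7.652.
The smallest integer satisfying this is n = 8.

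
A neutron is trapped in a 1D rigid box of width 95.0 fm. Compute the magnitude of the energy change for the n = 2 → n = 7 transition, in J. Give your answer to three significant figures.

|ΔE| = 1.63×10^-13 J

E_1 = h²/(8m_nL²) = 3.630×10^-15 J.
|ΔE| = |2² − 7²|·E_1 = 45·3.630×10^-15 J = 1.63×10^-13 J.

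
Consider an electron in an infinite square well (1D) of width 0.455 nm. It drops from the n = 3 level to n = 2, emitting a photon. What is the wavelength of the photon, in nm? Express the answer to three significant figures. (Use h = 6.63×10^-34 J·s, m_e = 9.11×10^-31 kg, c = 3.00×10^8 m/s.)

E_1 = h²/(8m_eL²) = 2.913×10^-19 J, so ΔE = (3² − 2²)E_1 = 1.456×10^-18 J.
λ = hc/ΔE = (6.63×10^-34·3.00×10^8)/1.456×10^-18 = 1.37×10^-7 m = 137 nm.

λ = 137 nm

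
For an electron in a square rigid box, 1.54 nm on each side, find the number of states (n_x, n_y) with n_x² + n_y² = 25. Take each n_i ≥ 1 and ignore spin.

degeneracy = 2

The level has n_x² + n_y² = 25. The ordered positive-integer solutions are (3, 4), (4, 3).
That gives 2 states.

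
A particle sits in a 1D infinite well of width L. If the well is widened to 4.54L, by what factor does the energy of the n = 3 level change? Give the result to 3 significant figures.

E_n ∝ 1/L², so the energy scales by 1/4.54² = 0.0485.

0.0485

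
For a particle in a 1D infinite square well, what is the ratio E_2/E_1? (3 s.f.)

E_n ∝ n², so E_2/E_1 = 2²/1² = 4/1 = 4.00.

4.00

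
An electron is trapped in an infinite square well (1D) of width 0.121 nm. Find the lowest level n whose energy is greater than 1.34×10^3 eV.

n = 8

E_1 = h²/(8m_eL²) = 4.115×10^-18 J = 25.69 eV.
Need n² > 1.34×10^3/25.69 = 52.16, i.e. n > 7.222.
The smallest integer satisfying this is n = 8.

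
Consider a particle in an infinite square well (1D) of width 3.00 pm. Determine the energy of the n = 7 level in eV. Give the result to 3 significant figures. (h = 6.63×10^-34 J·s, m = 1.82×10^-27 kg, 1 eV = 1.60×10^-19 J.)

E_7 = 1.03×10^3 eV

For an infinite well E_n = n²h²/(8mL²), so E_1 = h²/(8mL²) = (6.63×10^-34)²/(8·1.82×10^-27·(3.00×10^-12 m)²) = 3.354×10^-18 J.
Then E_7 = 7²·E_1 = 49·3.354×10^-18 J = 1.643×10^-16 J.
Converting, E_7 = 1.643×10^-16 J / (1.60×10^-19 J/eV) = 1.03×10^3 eV.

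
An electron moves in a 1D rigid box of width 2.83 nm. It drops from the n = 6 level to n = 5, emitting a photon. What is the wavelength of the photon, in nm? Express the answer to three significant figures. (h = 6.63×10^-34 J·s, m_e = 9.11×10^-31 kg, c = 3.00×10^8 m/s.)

E_1 = h²/(8m_eL²) = 7.531×10^-21 J, so ΔE = (6² − 5²)E_1 = 8.284×10^-20 J.
λ = hc/ΔE = (6.63×10^-34·3.00×10^8)/8.284×10^-20 = 2.40×10^-6 m = 2.40×10^3 nm.

λ = 2.40×10^3 nm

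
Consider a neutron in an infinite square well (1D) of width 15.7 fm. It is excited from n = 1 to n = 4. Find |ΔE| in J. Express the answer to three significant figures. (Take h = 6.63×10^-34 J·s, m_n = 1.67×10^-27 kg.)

|ΔE| = 2.00×10^-12 J

E_1 = h²/(8m_nL²) = 1.335×10^-13 J.
|ΔE| = |1² − 4²|·E_1 = 15·1.335×10^-13 J = 2.00×10^-12 J.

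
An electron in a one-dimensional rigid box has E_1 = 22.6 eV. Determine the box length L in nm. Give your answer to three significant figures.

From E_n = n²h²/(8m_eL²), L = n·h/√(8m_eE_n).
E_1 = 22.6 eV = 3.621×10^-18 J, so L = 1·6.626×10^-34/√(8·9.109×10^-31·3.621×10^-18) = 1.29×10^-10 m = 0.129 nm.

L = 0.129 nm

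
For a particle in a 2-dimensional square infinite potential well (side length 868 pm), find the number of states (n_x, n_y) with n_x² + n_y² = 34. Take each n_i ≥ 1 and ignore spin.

The level has n_x² + n_y² = 34. The ordered positive-integer solutions are (3, 5), (5, 3).
That gives 2 states.

degeneracy = 2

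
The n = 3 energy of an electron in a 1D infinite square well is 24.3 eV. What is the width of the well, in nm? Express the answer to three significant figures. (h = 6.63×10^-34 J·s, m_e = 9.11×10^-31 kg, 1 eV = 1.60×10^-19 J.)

From E_n = n²h²/(8m_eL²), L = n·h/√(8m_eE_n).
E_3 = 24.3 eV = 3.888×10^-18 J, so L = 3·6.63×10^-34/√(8·9.11×10^-31·3.888×10^-18) = 3.74×10^-10 m = 0.374 nm.

L = 0.374 nm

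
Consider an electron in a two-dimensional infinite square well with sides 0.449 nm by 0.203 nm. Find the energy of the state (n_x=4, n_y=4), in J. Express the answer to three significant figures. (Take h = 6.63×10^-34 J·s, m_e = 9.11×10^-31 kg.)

E = 2.82×10^-17 J

For a 2D rectangular well E = (h²/8m_e)·Σ n_i²/L_i² = (6.63×10^-34)²/(8·9.11×10^-31) · [4²/(0.449 nm)² + 4²/(0.203 nm)²].
Evaluating gives E = 2.82×10^-17 J.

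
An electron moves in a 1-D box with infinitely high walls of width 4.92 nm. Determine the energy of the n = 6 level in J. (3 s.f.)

E_6 = 8.96×10^-20 J

For an infinite well E_n = n²h²/(8m_eL²), so E_1 = h²/(8m_eL²) = (6.626×10^-34)²/(8·9.109×10^-31·(4.92×10^-9 m)²) = 2.489×10^-21 J.
Then E_6 = 6²·E_1 = 36·2.489×10^-21 J = 8.96×10^-20 J.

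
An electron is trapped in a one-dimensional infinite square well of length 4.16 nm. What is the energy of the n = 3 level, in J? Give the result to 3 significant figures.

For an infinite well E_n = n²h²/(8m_eL²), so E_1 = h²/(8m_eL²) = (6.626×10^-34)²/(8·9.109×10^-31·(4.16×10^-9 m)²) = 3.481×10^-21 J.
Then E_3 = 3²·E_1 = 9·3.481×10^-21 J = 3.13×10^-20 J.

E_3 = 3.13×10^-20 J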